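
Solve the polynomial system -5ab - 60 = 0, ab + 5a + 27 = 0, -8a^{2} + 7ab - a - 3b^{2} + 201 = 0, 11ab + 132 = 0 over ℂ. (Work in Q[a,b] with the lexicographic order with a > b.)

{(-3, 4)}

Compute a lex Gröbner basis by Buchberger's algorithm.
f_1 = -5ab - 60, LT = ab.
f_2 = ab + 5a + 27, LT = ab.
f_3 = -8a^{2} + 7ab - a - 3b^{2} + 201, LT = a^{2}.
f_4 = 11ab + 132, LT = ab.

S(f_1,f_2): lcm = ab. S = -5a - 15.
  leading term a: no divisor's leading term divides it; move -5a to the remainder.
  leading term 1: no divisor's leading term divides it; move -15 to the remainder.
  remainder -5a - 15 ≠ 0; add h_5 = -5a - 15 to the basis.

S(f_1,f_3): lcm = a^{2}b. S = \tfrac{7}{8}ab^{2} - \tfrac{1}{8}ab + 12a - \tfrac{3}{8}b^{3} + \tfrac{201}{8}b.
  leading term ab^{2}: subtract (-\tfrac{7}{40}b)·f_1 from \tfrac{7}{8}ab^{2} - \tfrac{1}{8}ab + 12a - \tfrac{3}{8}b^{3} + \tfrac{201}{8}b → -\tfrac{1}{8}ab + 12a - \tfrac{3}{8}b^{3} + \tfrac{117}{8}b
  leading term ab: subtract (\tfrac{1}{40})·f_1 from -\tfrac{1}{8}ab + 12a - \tfrac{3}{8}b^{3} + \tfrac{117}{8}b → 12a - \tfrac{3}{8}b^{3} + \tfrac{117}{8}b + \tfrac{3}{2}
  leading term a: subtract (-\tfrac{12}{5})·h_5 from 12a - \tfrac{3}{8}b^{3} + \tfrac{117}{8}b + \tfrac{3}{2} → -\tfrac{3}{8}b^{3} + \tfrac{117}{8}b - \tfrac{69}{2}
  leading term b^{3}: no divisor's leading term divides it; move -\tfrac{3}{8}b^{3} to the remainder.
  leading term b: no divisor's leading term divides it; move \tfrac{117}{8}b to the remainder.
  leading term 1: no divisor's leading term divides it; move -\tfrac{69}{2} to the remainder.
  remainder -\tfrac{3}{8}b^{3} + \tfrac{117}{8}b - \tfrac{69}{2} ≠ 0; add h_6 = -\tfrac{3}{8}b^{3} + \tfrac{117}{8}b - \tfrac{69}{2} to the basis.

S(f_2,f_3): lcm = a^{2}b. S = 5a^{2} + \tfrac{7}{8}ab^{2} - \tfrac{1}{8}ab + 27a - \tfrac{3}{8}b^{3} + \tfrac{201}{8}b.
  leading term a^{2}: subtract (-\tfrac{5}{8})·f_3 from 5a^{2} + \tfrac{7}{8}ab^{2} - \tfrac{1}{8}ab + 27a - \tfrac{3}{8}b^{3} + \tfrac{201}{8}b → \tfrac{7}{8}ab^{2} + \tfrac{17}{4}ab + \tfrac{211}{8}a - \tfrac{3}{8}b^{3} - \tfrac{15}{8}b^{2} + \tfrac{201}{8}b + \tfrac{1005}{8}
  leading term ab^{2}: subtract (-\tfrac{7}{40}b)·f_1 from \tfrac{7}{8}ab^{2} + \tfrac{17}{4}ab + \tfrac{211}{8}a - \tfrac{3}{8}b^{3} - \tfrac{15}{8}b^{2} + \tfrac{201}{8}b + \tfrac{1005}{8} → \tfrac{17}{4}ab + \tfrac{211}{8}a - \tfrac{3}{8}b^{3} - \tfrac{15}{8}b^{2} + \tfrac{117}{8}b + \tfrac{1005}{8}
  leading term ab: subtract (-\tfrac{17}{20})·f_1 from \tfrac{17}{4}ab + \tfrac{211}{8}a - \tfrac{3}{8}b^{3} - \tfrac{15}{8}b^{2} + \tfrac{117}{8}b + \tfrac{1005}{8} → \tfrac{211}{8}a - \tfrac{3}{8}b^{3} - \tfrac{15}{8}b^{2} + \tfrac{117}{8}b + \tfrac{597}{8}
  leading term a: subtract (-\tfrac{211}{40})·h_5 from \tfrac{211}{8}a - \tfrac{3}{8}b^{3} - \tfrac{15}{8}b^{2} + \tfrac{117}{8}b + \tfrac{597}{8} → -\tfrac{3}{8}b^{3} - \tfrac{15}{8}b^{2} + \tfrac{117}{8}b - \tfrac{9}{2}
  leading term b^{3}: subtract (1)·h_6 from -\tfrac{3}{8}b^{3} - \tfrac{15}{8}b^{2} + \tfrac{117}{8}b - \tfrac{9}{2} → -\tfrac{15}{8}b^{2} + 30
  leading term b^{2}: no divisor's leading term divides it; move -\tfrac{15}{8}b^{2} to the remainder.
  leading term 1: no divisor's leading term divides it; move 30 to the remainder.
  remainder -\tfrac{15}{8}b^{2} + 30 ≠ 0; add h_7 = -\tfrac{15}{8}b^{2} + 30 to the basis.

S(f_1,h_5): lcm = ab. S = -3b + 12.
  leading term b: no divisor's leading term divides it; move -3b to the remainder.
  leading term 1: no divisor's leading term divides it; move 12 to the remainder.
  remainder -3b + 12 ≠ 0; add h_8 = -3b + 12 to the basis.

The other S-polynomials (S(f_1,f_4), S(f_2,f_4), S(f_3,f_4), S(f_2,h_5), S(f_3,h_5), S(f_4,h_5), S(f_1,h_6), S(f_2,h_6), S(f_3,h_6), S(f_4,h_6), S(h_5,h_6), S(f_1,h_7), S(f_2,h_7), S(f_3,h_7), S(f_4,h_7), S(h_5,h_7), S(h_6,h_7), S(f_1,h_8), S(f_2,h_8), S(f_3,h_8), S(f_4,h_8), S(h_5,h_8), S(h_6,h_8), S(h_7,h_8)) all reduce to 0 modulo the current basis, so we have a Gröbner basis.
Inter-reduce: drop elements whose leading term is divisible by another's, tail-reduce, and make monic.
Reduced Gröbner basis: {a + 3, b - 4}.

A lex Gröbner basis eliminates variables successively. Here b - 4 depends only on b, with roots {4}; lifting each root through the earlier basis elements recovers the full solutions.
  b = 4: the earlier basis element becomes a + 3 = 0, giving a = -3 — point (-3, 4).
Substituting each solution back into the original system confirms all equations vanish.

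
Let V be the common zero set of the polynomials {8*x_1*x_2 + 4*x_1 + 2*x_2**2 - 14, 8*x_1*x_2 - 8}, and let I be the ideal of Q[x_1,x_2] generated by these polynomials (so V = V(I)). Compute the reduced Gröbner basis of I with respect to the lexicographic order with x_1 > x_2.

G = {x_1 + 1/2*x_2**2 - 3/2, x_2**3 - 3*x_2 + 2}

f_1 = 8*x_1*x_2 + 4*x_1 + 2*x_2**2 - 14, LT = x_1*x_2.
f_2 = 8*x_1*x_2 - 8, LT = x_1*x_2.

S(f_1,f_2): lcm = x_1*x_2. S = 1/2*x_1 + 1/4*x_2**2 - 3/4.
  leading term x_1: no divisor's leading term divides it; move 1/2*x_1 to the remainder.
  leading term x_2**2: no divisor's leading term divides it; move 1/4*x_2**2 to the remainder.
  leading term 1: no divisor's leading term divides it; move -3/4 to the remainder.
  remainder 1/2*x_1 + 1/4*x_2**2 - 3/4 ≠ 0; add g_3 = 1/2*x_1 + 1/4*x_2**2 - 3/4 to the basis.

S(f_1,g_3): lcm = x_1*x_2. S = 1/2*x_1 - 1/2*x_2**3 + 1/4*x_2**2 + 3/2*x_2 - 7/4.
  leading term x_1: subtract (1)·g_3 from 1/2*x_1 - 1/2*x_2**3 + 1/4*x_2**2 + 3/2*x_2 - 7/4 → -1/2*x_2**3 + 3/2*x_2 - 1
  leading term x_2**3: no divisor's leading term divides it; move -1/2*x_2**3 to the remainder.
  leading term x_2: no divisor's leading term divides it; move 3/2*x_2 to the remainder.
  leading term 1: no divisor's leading term divides it; move -1 to the remainder.
  remainder -1/2*x_2**3 + 3/2*x_2 - 1 ≠ 0; add g_4 = -1/2*x_2**3 + 3/2*x_2 - 1 to the basis.

The other S-polynomials (S(f_2,g_3), S(f_1,g_4), S(f_2,g_4), S(g_3,g_4)) all reduce to 0 modulo the current basis, so we have a Gröbner basis.
Inter-reduce: drop elements whose leading term is divisible by another's, tail-reduce, and make monic.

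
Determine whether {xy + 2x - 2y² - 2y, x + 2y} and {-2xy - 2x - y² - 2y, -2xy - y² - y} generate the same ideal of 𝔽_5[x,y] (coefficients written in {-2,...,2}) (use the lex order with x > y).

Since reduced Gröbner bases are canonical representatives of ideals under a given ordering, it suffices to compute and compare them.
Buchberger on the first generating set:
f_1 = xy + 2x - 2y² - 2y, LT = xy.
f_2 = x + 2y, LT = x.

S(f_1,f_2): lcm = xy. S = 2x + y² - 2y.
  leading term x: subtract (2)·f_2 from 2x + y² - 2y → y² - y
  leading term y²: no divisor's leading term divides it; move y² to the remainder.
  leading term y: no divisor's leading term divides it; move -y to the remainder.
  remainder y² - y ≠ 0; add g_3 = y² - y to the basis.

The other S-polynomials (S(f_1,g_3), S(f_2,g_3)) all reduce to 0 modulo the current basis, so we have a Gröbner basis.
Inter-reduce: drop elements whose leading term is divisible by another's, tail-reduce, and make monic.
Reduced Gröbner basis: {x + 2y, y² - y}.

Buchberger on the second generating set:
h_1 = -2xy - 2x - y² - 2y, LT = xy.
h_2 = -2xy - y² - y, LT = xy.

S(h_1,h_2): lcm = xy. S = x - 2y.
  leading term x: no divisor's leading term divides it; move x to the remainder.
  leading term y: no divisor's leading term divides it; move -2y to the remainder.
  remainder x - 2y ≠ 0; add k_3 = x - 2y to the basis.

S(h_1,k_3): lcm = xy. S = x + y.
  leading term x: subtract (1)·k_3 from x + y → -2y
  leading term y: no divisor's leading term divides it; move -2y to the remainder.
  remainder -2y ≠ 0; add k_4 = -2y to the basis.

The other S-polynomials (S(h_2,k_3), S(h_1,k_4), S(h_2,k_4), S(k_3,k_4)) all reduce to 0 modulo the current basis, so we have a Gröbner basis.
Inter-reduce: drop elements whose leading term is divisible by another's, tail-reduce, and make monic.
Reduced Gröbner basis: {x, y}.

These differ, so the ideals are not equal.

No, the ideals differ.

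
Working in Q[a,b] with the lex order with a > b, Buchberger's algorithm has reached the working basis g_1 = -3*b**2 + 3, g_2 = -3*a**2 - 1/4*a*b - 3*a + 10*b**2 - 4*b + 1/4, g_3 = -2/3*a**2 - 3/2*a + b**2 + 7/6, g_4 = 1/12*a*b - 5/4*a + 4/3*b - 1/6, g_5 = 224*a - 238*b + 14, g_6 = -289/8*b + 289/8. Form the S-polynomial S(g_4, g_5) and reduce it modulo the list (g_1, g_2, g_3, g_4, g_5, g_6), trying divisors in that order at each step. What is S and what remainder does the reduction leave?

S(g_4, g_5) = -15*a + 17/16*b**2 + 255/16*b - 2; remainder on division = 0.

lcm(LM(g_4), LM(g_5)) = a*b.
S = (lcm/LT(g_4))·g_4 − (lcm/LT(g_5))·g_5 = -15*a + 17/16*b**2 + 255/16*b - 2.
Reduce S modulo (g_1, g_2, g_3, g_4, g_5, g_6) in that order:
  leading term a: subtract (-15/224)·g_5 from -15*a + 17/16*b**2 + 255/16*b - 2 → 17/16*b**2 - 17/16
  leading term b**2: subtract (-17/48)·g_1 from 17/16*b**2 - 17/16 → 0
The remainder is 0, so this S-polynomial contributes no new basis element.
An S-polynomial is built so that the two leading terms cancel; whether anything survives reduction is exactly the Gröbner-basis criterion.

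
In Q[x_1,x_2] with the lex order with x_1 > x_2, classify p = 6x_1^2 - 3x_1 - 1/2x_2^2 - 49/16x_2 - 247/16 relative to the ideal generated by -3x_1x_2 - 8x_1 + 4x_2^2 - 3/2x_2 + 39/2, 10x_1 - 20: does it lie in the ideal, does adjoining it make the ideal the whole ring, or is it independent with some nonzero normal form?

First compute the reduced Gröbner basis of I by Buchberger's algorithm.
f_1 = -3x_1x_2 - 8x_1 + 4x_2^2 - 3/2x_2 + 39/2, LT = x_1x_2.
f_2 = 10x_1 - 20, LT = x_1.

S(f_1,f_2): lcm = x_1x_2. S = 8/3x_1 - 4/3x_2^2 + 5/2x_2 - 13/2.
  leading term x_1: subtract (4/15)·f_2 from 8/3x_1 - 4/3x_2^2 + 5/2x_2 - 13/2 → -4/3x_2^2 + 5/2x_2 - 7/6
  leading term x_2^2: no divisor's leading term divides it; move -4/3x_2^2 to the remainder.
  leading term x_2: no divisor's leading term divides it; move 5/2x_2 to the remainder.
  leading term 1: no divisor's leading term divides it; move -7/6 to the remainder.
  remainder -4/3x_2^2 + 5/2x_2 - 7/6 ≠ 0; add h_3 = -4/3x_2^2 + 5/2x_2 - 7/6 to the basis.

The other S-polynomials (S(f_1,h_3), S(f_2,h_3)) all reduce to 0 modulo the current basis, so we have a Gröbner basis.
Inter-reduce: drop elements whose leading term is divisible by another's, tail-reduce, and make monic.
Reduced Gröbner basis: {x_1 - 2, x_2^2 - 15/8x_2 + 7/8}.
Label its elements g_1 = x_1 - 2, g_2 = x_2^2 - 15/8x_2 + 7/8.

Reduce p = 6x_1^2 - 3x_1 - 1/2x_2^2 - 49/16x_2 - 247/16 modulo G:
  leading term x_1^2: subtract (6x_1)·g_1 from 6x_1^2 - 3x_1 - 1/2x_2^2 - 49/16x_2 - 247/16 → 9x_1 - 1/2x_2^2 - 49/16x_2 - 247/16
  leading term x_1: subtract (9)·g_1 from 9x_1 - 1/2x_2^2 - 49/16x_2 - 247/16 → -1/2x_2^2 - 49/16x_2 + 41/16
  leading term x_2^2: subtract (-1/2)·g_2 from -1/2x_2^2 - 49/16x_2 + 41/16 → -4x_2 + 3
  leading term x_2: no divisor's leading term divides it; move -4x_2 to the remainder.
  leading term 1: no divisor's leading term divides it; move 3 to the remainder.
  normal form = -4x_2 + 3.
The normal form is nonzero, so p ∉ I. Since p minus its normal form lies in I, I + (p) = I + (r) where r = -4x_2 + 3; decide whether this ideal is the whole ring.
Run Buchberger on G together with r (pairs among the g_i already reduce to 0 since G is a Gröbner basis):
g_1 = x_1 - 2, LT = x_1.
g_2 = x_2^2 - 15/8x_2 + 7/8, LT = x_2^2.
r = -4x_2 + 3, LT = x_2.

S(g_2,r): lcm = x_2^2. S = -9/8x_2 + 7/8.
  leading term x_2: subtract (9/32)·r from -9/8x_2 + 7/8 → 1/32
  leading term 1: no divisor's leading term divides it; move 1/32 to the remainder.
  remainder 1/32 ≠ 0; add m_4 = 1/32 to the basis.

The other S-polynomials (S(g_1,g_2), S(g_1,r), S(g_1,m_4), S(g_2,m_4), S(r,m_4)) all reduce to 0 modulo the current basis, so we have a Gröbner basis.
Inter-reduce: drop elements whose leading term is divisible by another's, tail-reduce, and make monic.
Reduced Gröbner basis: {1}.
The reduced Gröbner basis of I + (p) is {1}: the ideal is the whole ring, so the enlarged system has no common solution — adjoining p is inconsistent.

Adjoining 6x_1^2 - 3x_1 - 1/2x_2^2 - 49/16x_2 - 247/16 makes the ideal the whole ring: the system is inconsistent.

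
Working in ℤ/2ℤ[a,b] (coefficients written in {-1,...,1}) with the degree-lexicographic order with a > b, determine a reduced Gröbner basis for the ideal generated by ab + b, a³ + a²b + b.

This is the nonlinear analogue of row-reducing a linear system.

f_1 = ab + b, LT = ab.
f_2 = a³ + a²b + b, LT = a³.

S(f_1,f_2): lcm = a³b. S = a²b² + a²b + b².
  leading term a²b²: subtract (ab)·f_1 from a²b² + a²b + b² → a²b + ab² + b²
  leading term a²b: subtract (a)·f_1 from a²b + ab² + b² → ab² + ab + b²
  leading term ab²: subtract (b)·f_1 from ab² + ab + b² → ab
  leading term ab: subtract (1)·f_1 from ab → b
  leading term b: no divisor's leading term divides it; move b to the remainder.
  remainder b ≠ 0; add g_3 = b to the basis.

The other S-polynomials (S(f_1,g_3), S(f_2,g_3)) all reduce to 0 modulo the current basis, so we have a Gröbner basis.
Inter-reduce: drop elements whose leading term is divisible by another's, tail-reduce, and make monic.

G = {a³, b}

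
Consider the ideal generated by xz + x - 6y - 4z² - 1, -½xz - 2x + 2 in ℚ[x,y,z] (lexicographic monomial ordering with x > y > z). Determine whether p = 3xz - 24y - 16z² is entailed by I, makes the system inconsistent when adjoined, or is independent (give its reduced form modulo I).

First compute the reduced Gröbner basis of I by Buchberger's algorithm.
f_1 = xz + x - 6y - 4z² - 1, LT = xz.
f_2 = -½xz - 2x + 2, LT = xz.

S(f_1,f_2): lcm = xz. S = -3x - 6y - 4z² + 3.
  leading term x: no divisor's leading term divides it; move -3x to the remainder.
  leading term y: no divisor's leading term divides it; move -6y to the remainder.
  leading term z²: no divisor's leading term divides it; move -4z² to the remainder.
  leading term 1: no divisor's leading term divides it; move 3 to the remainder.
  remainder -3x - 6y - 4z² + 3 ≠ 0; add h_3 = -3x - 6y - 4z² + 3 to the basis.

S(f_1,h_3): lcm = xz. S = x - 2yz - 6y - 4/3z³ - 4z² + z - 1.
  leading term x: subtract (-⅓)·h_3 from x - 2yz - 6y - 4/3z³ - 4z² + z - 1 → -2yz - 8y - 4/3z³ - 16/3z² + z
  leading term yz: no divisor's leading term divides it; move -2yz to the remainder.
  leading term y: no divisor's leading term divides it; move -8y to the remainder.
  leading term z³: no divisor's leading term divides it; move -4/3z³ to the remainder.
  leading term z²: no divisor's leading term divides it; move -16/3z² to the remainder.
  leading term z: no divisor's leading term divides it; move z to the remainder.
  remainder -2yz - 8y - 4/3z³ - 16/3z² + z ≠ 0; add h_4 = -2yz - 8y - 4/3z³ - 16/3z² + z to the basis.

The other S-polynomials (S(f_2,h_3), S(f_1,h_4), S(f_2,h_4), S(h_3,h_4)) all reduce to 0 modulo the current basis, so we have a Gröbner basis.
Inter-reduce: drop elements whose leading term is divisible by another's, tail-reduce, and make monic.
Reduced Gröbner basis: {x + 2y + 4/3z² - 1, yz + 4y + ⅔z³ + 8/3z² - ½z}.
Label its elements g_1 = x + 2y + 4/3z² - 1, g_2 = yz + 4y + ⅔z³ + 8/3z² - ½z.

Reduce p = 3xz - 24y - 16z² modulo G:
  leading term xz: subtract (3z)·g_1 from 3xz - 24y - 16z² → -6yz - 24y - 4z³ - 16z² + 3z
  leading term yz: subtract (-6)·g_2 from -6yz - 24y - 4z³ - 16z² + 3z → 0
  normal form = 0.
Since the normal form is 0, p ∈ I.

3xz - 24y - 16z² lies in I (it reduces to 0).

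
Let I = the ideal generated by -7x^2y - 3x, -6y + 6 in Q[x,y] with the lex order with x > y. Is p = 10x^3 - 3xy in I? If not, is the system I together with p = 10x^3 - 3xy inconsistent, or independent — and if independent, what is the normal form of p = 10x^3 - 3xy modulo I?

10x^3 - 3xy is independent of I; its normal form modulo I is -57/49x.

First compute the reduced Gröbner basis of I by Buchberger's algorithm.
f_1 = -7x^2y - 3x, LT = x^2y.
f_2 = -6y + 6, LT = y.

S(f_1,f_2): lcm = x^2y. S = x^2 + 3/7x.
  leading term x^2: no divisor's leading term divides it; move x^2 to the remainder.
  leading term x: no divisor's leading term divides it; move 3/7x to the remainder.
  remainder x^2 + 3/7x ≠ 0; add h_3 = x^2 + 3/7x to the basis.

S(f_1,h_3): lcm = x^2y. S = -3/7xy + 3/7x.
  leading term xy: subtract (1/14x)·f_2 from -3/7xy + 3/7x → 0
  remainder 0.

S(f_2,h_3): leading monomials are coprime, so the S-polynomial reduces to 0 (Buchberger's first criterion).
Every S-polynomial of the final basis reduces to 0, so we have a Gröbner basis.
Inter-reduce: drop elements whose leading term is divisible by another's, tail-reduce, and make monic.
Reduced Gröbner basis: {x^2 + 3/7x, y - 1}.
Label its elements g_1 = x^2 + 3/7x, g_2 = y - 1.

Reduce p = 10x^3 - 3xy modulo G:
  leading term x^3: subtract (10x)·g_1 from 10x^3 - 3xy → -30/7x^2 - 3xy
  leading term x^2: subtract (-30/7)·g_1 from -30/7x^2 - 3xy → -3xy + 90/49x
  leading term xy: subtract (-3x)·g_2 from -3xy + 90/49x → -57/49x
  leading term x: no divisor's leading term divides it; move -57/49x to the remainder.
  normal form = -57/49x.
The normal form is nonzero, so p ∉ I. Since p minus its normal form lies in I, I + (p) = I + (r) where r = -57/49x; decide whether this ideal is the whole ring.
Run Buchberger on G together with r (pairs among the g_i already reduce to 0 since G is a Gröbner basis):
g_1 = x^2 + 3/7x, LT = x^2.
g_2 = y - 1, LT = y.
r = -57/49x, LT = x.

S(g_1,g_2): leading monomials are coprime, so the S-polynomial reduces to 0 (Buchberger's first criterion).
S(g_1,r): lcm = x^2. S = 3/7x.
  leading term x: subtract (-7/19)·r from 3/7x → 0
  remainder 0.

S(g_2,r): leading monomials are coprime, so the S-polynomial reduces to 0 (Buchberger's first criterion).
Every S-polynomial of the final basis reduces to 0, so we have a Gröbner basis.
Inter-reduce: drop elements whose leading term is divisible by another's, tail-reduce, and make monic.
Reduced Gröbner basis: {x, y - 1}.
The reduced Gröbner basis of I + (p) is {x, y - 1} ≠ {1}, a proper ideal, so the enlarged system stays consistent: p is independent of I, with normal form -57/49x.

The remainder on division by a Gröbner basis is unique — it is the normal form.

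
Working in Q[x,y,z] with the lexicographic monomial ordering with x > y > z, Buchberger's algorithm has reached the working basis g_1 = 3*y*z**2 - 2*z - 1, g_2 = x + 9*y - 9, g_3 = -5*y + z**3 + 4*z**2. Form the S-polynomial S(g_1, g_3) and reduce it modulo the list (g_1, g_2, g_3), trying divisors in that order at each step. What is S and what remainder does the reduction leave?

lcm(LM(g_1), LM(g_3)) = y*z**2.
S = (lcm/LT(g_1))·g_1 − (lcm/LT(g_3))·g_3 = 1/5*z**5 + 4/5*z**4 - 2/3*z - 1/3.
Reduce S modulo (g_1, g_2, g_3) in that order:
  leading term z**5: no divisor's leading term divides it; move 1/5*z**5 to the remainder.
  leading term z**4: no divisor's leading term divides it; move 4/5*z**4 to the remainder.
  leading term z: no divisor's leading term divides it; move -2/3*z to the remainder.
  leading term 1: no divisor's leading term divides it; move -1/3 to the remainder.
The remainder 1/5*z**5 + 4/5*z**4 - 2/3*z - 1/3 is nonzero, so it would be added as the next basis element.

S(g_1, g_3) = 1/5*z**5 + 4/5*z**4 - 2/3*z - 1/3; remainder on division = 1/5*z**5 + 4/5*z**4 - 2/3*z - 1/3.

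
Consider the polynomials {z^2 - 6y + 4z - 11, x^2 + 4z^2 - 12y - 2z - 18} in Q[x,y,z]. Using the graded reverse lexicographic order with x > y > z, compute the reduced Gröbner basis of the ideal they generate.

f_1 = z^2 - 6y + 4z - 11, LT = z^2.
f_2 = x^2 + 4z^2 - 12y - 2z - 18, LT = x^2.

The S-polynomials (S(f_1,f_2)) all reduce to 0 modulo the current basis, so we have a Gröbner basis.

G = {x^2 + 12y - 18z + 26, z^2 - 6y + 4z - 11}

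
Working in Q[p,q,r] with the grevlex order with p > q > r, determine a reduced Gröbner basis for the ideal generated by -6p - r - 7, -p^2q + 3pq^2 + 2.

f_1 = -6p - r - 7, LT = p.
f_2 = -p^2q + 3pq^2 + 2, LT = p^2q.

S(f_1,f_2): lcm = p^2q. S = 3pq^2 + 1/6pqr + 7/6pq + 2.
  leading term pq^2: subtract (-1/2q^2)·f_1 from 3pq^2 + 1/6pqr + 7/6pq + 2 → 1/6pqr - 1/2q^2r + 7/6pq - 7/2q^2 + 2
  leading term pqr: subtract (-1/36qr)·f_1 from 1/6pqr - 1/2q^2r + 7/6pq - 7/2q^2 + 2 → -1/2q^2r - 1/36qr^2 + 7/6pq - 7/2q^2 - 7/36qr + 2
  leading term q^2r: no divisor's leading term divides it; move -1/2q^2r to the remainder.
  leading term qr^2: no divisor's leading term divides it; move -1/36qr^2 to the remainder.
  leading term pq: subtract (-7/36q)·f_1 from 7/6pq - 7/2q^2 - 7/36qr + 2 → -7/2q^2 - 7/18qr - 49/36q + 2
  leading term q^2: no divisor's leading term divides it; move -7/2q^2 to the remainder.
  leading term qr: no divisor's leading term divides it; move -7/18qr to the remainder.
  leading term q: no divisor's leading term divides it; move -49/36q to the remainder.
  leading term 1: no divisor's leading term divides it; move 2 to the remainder.
  remainder -1/2q^2r - 1/36qr^2 - 7/2q^2 - 7/18qr - 49/36q + 2 ≠ 0; add g_3 = -1/2q^2r - 1/36qr^2 - 7/2q^2 - 7/18qr - 49/36q + 2 to the basis.

S(f_1,g_3): leading monomials are coprime, so the S-polynomial reduces to 0 (Buchberger's first criterion).
S(f_2,g_3): lcm = p^2q^2r. S = -3pq^3r - 1/18p^2qr^2 - 7p^2q^2 - 7/9p^2qr - 49/18p^2q + 4p^2 - 2qr.
  leading term pq^3r: subtract (1/2q^3r)·f_1 from -3pq^3r - 1/18p^2qr^2 - 7p^2q^2 - 7/9p^2qr - 49/18p^2q + 4p^2 - 2qr → -1/18p^2qr^2 + 1/2q^3r^2 - 7p^2q^2 - 7/9p^2qr + 7/2q^3r - 49/18p^2q + 4p^2 - 2qr
  leading term p^2qr^2: subtract (1/108pqr^2)·f_1 from -1/18p^2qr^2 + 1/2q^3r^2 - 7p^2q^2 - 7/9p^2qr + 7/2q^3r - 49/18p^2q + 4p^2 - 2qr → 1/2q^3r^2 + 1/108pqr^3 - 7p^2q^2 - 7/9p^2qr + 7/2q^3r + 7/108pqr^2 - 49/18p^2q + 4p^2 - 2qr
  leading term q^3r^2: subtract (-qr)·g_3 from 1/2q^3r^2 + 1/108pqr^3 - 7p^2q^2 - 7/9p^2qr + 7/2q^3r + 7/108pqr^2 - 49/18p^2q + 4p^2 - 2qr → 1/108pqr^3 - 1/36q^2r^3 - 7p^2q^2 - 7/9p^2qr + 7/108pqr^2 - 7/18q^2r^2 - 49/18p^2q - 49/36q^2r + 4p^2
  leading term pqr^3: subtract (-1/648qr^3)·f_1 from 1/108pqr^3 - 1/36q^2r^3 - 7p^2q^2 - 7/9p^2qr + 7/108pqr^2 - 7/18q^2r^2 - 49/18p^2q - 49/36q^2r + 4p^2 → -1/36q^2r^3 - 1/648qr^4 - 7p^2q^2 - 7/9p^2qr + 7/108pqr^2 - 7/18q^2r^2 - 7/648qr^3 - 49/18p^2q - 49/36q^2r + 4p^2
  leading term q^2r^3: subtract (1/18r^2)·g_3 from -1/36q^2r^3 - 1/648qr^4 - 7p^2q^2 - 7/9p^2qr + 7/108pqr^2 - 7/18q^2r^2 - 7/648qr^3 - 49/18p^2q - 49/36q^2r + 4p^2 → -7p^2q^2 - 7/9p^2qr + 7/108pqr^2 - 7/36q^2r^2 + 7/648qr^3 - 49/18p^2q - 49/36q^2r + 49/648qr^2 + 4p^2 - 1/9r^2
  leading term p^2q^2: subtract (7/6pq^2)·f_1 from -7p^2q^2 - 7/9p^2qr + 7/108pqr^2 - 7/36q^2r^2 + 7/648qr^3 - 49/18p^2q - 49/36q^2r + 49/648qr^2 + 4p^2 - 1/9r^2 → -7/9p^2qr + 7/6pq^2r + 7/108pqr^2 - 7/36q^2r^2 + 7/648qr^3 - 49/18p^2q + 49/6pq^2 - 49/36q^2r + 49/648qr^2 + 4p^2 - 1/9r^2
  leading term p^2qr: subtract (7/54pqr)·f_1 from -7/9p^2qr + 7/6pq^2r + 7/108pqr^2 - 7/36q^2r^2 + 7/648qr^3 - 49/18p^2q + 49/6pq^2 - 49/36q^2r + 49/648qr^2 + 4p^2 - 1/9r^2 → 7/6pq^2r + 7/36pqr^2 - 7/36q^2r^2 + 7/648qr^3 - 49/18p^2q + 49/6pq^2 + 49/54pqr - 49/36q^2r + 49/648qr^2 + 4p^2 - 1/9r^2
  leading term pq^2r: subtract (-7/36q^2r)·f_1 from 7/6pq^2r + 7/36pqr^2 - 7/36q^2r^2 + 7/648qr^3 - 49/18p^2q + 49/6pq^2 + 49/54pqr - 49/36q^2r + 49/648qr^2 + 4p^2 - 1/9r^2 → 7/36pqr^2 - 7/18q^2r^2 + 7/648qr^3 - 49/18p^2q + 49/6pq^2 + 49/54pqr - 49/18q^2r + 49/648qr^2 + 4p^2 - 1/9r^2
  leading term pqr^2: subtract (-7/216qr^2)·f_1 from 7/36pqr^2 - 7/18q^2r^2 + 7/648qr^3 - 49/18p^2q + 49/6pq^2 + 49/54pqr - 49/18q^2r + 49/648qr^2 + 4p^2 - 1/9r^2 → -7/18q^2r^2 - 7/324qr^3 - 49/18p^2q + 49/6pq^2 + 49/54pqr - 49/18q^2r - 49/324qr^2 + 4p^2 - 1/9r^2
  leading term q^2r^2: subtract (7/9r)·g_3 from -7/18q^2r^2 - 7/324qr^3 - 49/18p^2q + 49/6pq^2 + 49/54pqr - 49/18q^2r - 49/324qr^2 + 4p^2 - 1/9r^2 → -49/18p^2q + 49/6pq^2 + 49/54pqr + 49/324qr^2 + 4p^2 + 343/324qr - 1/9r^2 - 14/9r
  leading term p^2q: subtract (49/108pq)·f_1 from -49/18p^2q + 49/6pq^2 + 49/54pqr + 49/324qr^2 + 4p^2 + 343/324qr - 1/9r^2 - 14/9r → 49/6pq^2 + 49/36pqr + 49/324qr^2 + 4p^2 + 343/108pq + 343/324qr - 1/9r^2 - 14/9r
  leading term pq^2: subtract (-49/36q^2)·f_1 from 49/6pq^2 + 49/36pqr + 49/324qr^2 + 4p^2 + 343/108pq + 343/324qr - 1/9r^2 - 14/9r → 49/36pqr - 49/36q^2r + 49/324qr^2 + 4p^2 + 343/108pq - 343/36q^2 + 343/324qr - 1/9r^2 - 14/9r
  leading term pqr: subtract (-49/216qr)·f_1 from 49/36pqr - 49/36q^2r + 49/324qr^2 + 4p^2 + 343/108pq - 343/36q^2 + 343/324qr - 1/9r^2 - 14/9r → -49/36q^2r - 49/648qr^2 + 4p^2 + 343/108pq - 343/36q^2 - 343/648qr - 1/9r^2 - 14/9r
  leading term q^2r: subtract (49/18)·g_3 from -49/36q^2r - 49/648qr^2 + 4p^2 + 343/108pq - 343/36q^2 - 343/648qr - 1/9r^2 - 14/9r → 4p^2 + 343/108pq + 343/648qr - 1/9r^2 + 2401/648q - 14/9r - 49/9
  leading term p^2: subtract (-2/3p)·f_1 from 4p^2 + 343/108pq + 343/648qr - 1/9r^2 + 2401/648q - 14/9r - 49/9 → 343/108pq - 2/3pr + 343/648qr - 1/9r^2 - 14/3p + 2401/648q - 14/9r - 49/9
  leading term pq: subtract (-343/648q)·f_1 from 343/108pq - 2/3pr + 343/648qr - 1/9r^2 - 14/3p + 2401/648q - 14/9r - 49/9 → -2/3pr - 1/9r^2 - 14/3p - 14/9r - 49/9
  leading term pr: subtract (1/9r)·f_1 from -2/3pr - 1/9r^2 - 14/3p - 14/9r - 49/9 → -14/3p - 7/9r - 49/9
  leading term p: subtract (7/9)·f_1 from -14/3p - 7/9r - 49/9 → 0
  remainder 0.

Every S-polynomial of the final basis reduces to 0, so we have a Gröbner basis.
Inter-reduce: drop elements whose leading term is divisible by another's, tail-reduce, and make monic.

G = {q^2r + 1/18qr^2 + 7q^2 + 7/9qr + 49/18q - 4, p + 1/6r + 7/6}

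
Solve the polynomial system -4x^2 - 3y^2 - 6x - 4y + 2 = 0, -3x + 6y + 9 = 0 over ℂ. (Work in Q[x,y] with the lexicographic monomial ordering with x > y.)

{(-1, -2), (5/19, -26/19)}

Compute a lex Gröbner basis by Buchberger's algorithm.
f_1 = -4x^2 - 6x - 3y^2 - 4y + 2, LT = x^2.
f_2 = -3x + 6y + 9, LT = x.

S(f_1,f_2): lcm = x^2. S = 2xy + 9/2x + 3/4y^2 + y - 1/2.
  leading term xy: subtract (-2/3y)·f_2 from 2xy + 9/2x + 3/4y^2 + y - 1/2 → 9/2x + 19/4y^2 + 7y - 1/2
  leading term x: subtract (-3/2)·f_2 from 9/2x + 19/4y^2 + 7y - 1/2 → 19/4y^2 + 16y + 13
  leading term y^2: no divisor's leading term divides it; move 19/4y^2 to the remainder.
  leading term y: no divisor's leading term divides it; move 16y to the remainder.
  leading term 1: no divisor's leading term divides it; move 13 to the remainder.
  remainder 19/4y^2 + 16y + 13 ≠ 0; add h_3 = 19/4y^2 + 16y + 13 to the basis.

The other S-polynomials (S(f_1,h_3), S(f_2,h_3)) all reduce to 0 modulo the current basis, so we have a Gröbner basis.
Inter-reduce: drop elements whose leading term is divisible by another's, tail-reduce, and make monic.
Reduced Gröbner basis: {x - 2y - 3, y^2 + 64/19y + 52/19}.

From the last basis element, y^2 + 64/19y + 52/19 = 0, so y takes values in {-2, -26/19}. Each choice, substituted upward through the basis, yields the corresponding point(s) of the solution set.
  y = -2: the earlier basis element becomes x + 1 = 0, giving x = -1 — point (-1, -2).
  y = -26/19: the earlier basis element becomes x - 5/19 = 0, giving x = 5/19 — point (5/19, -26/19).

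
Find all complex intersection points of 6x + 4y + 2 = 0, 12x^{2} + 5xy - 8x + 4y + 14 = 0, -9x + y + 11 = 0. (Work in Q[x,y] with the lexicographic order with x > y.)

{(1, -2)}

Compute a lex Gröbner basis by Buchberger's algorithm.
f_1 = 6x + 4y + 2, LT = x.
f_2 = 12x^{2} + 5xy - 8x + 4y + 14, LT = x^{2}.
f_3 = -9x + y + 11, LT = x.

S(f_1,f_2): lcm = x^{2}. S = \tfrac{1}{4}xy + x - \tfrac{1}{3}y - \tfrac{7}{6}.
  leading term xy: subtract (\tfrac{1}{24}y)·f_1 from \tfrac{1}{4}xy + x - \tfrac{1}{3}y - \tfrac{7}{6} → x - \tfrac{1}{6}y^{2} - \tfrac{5}{12}y - \tfrac{7}{6}
  leading term x: subtract (\tfrac{1}{6})·f_1 from x - \tfrac{1}{6}y^{2} - \tfrac{5}{12}y - \tfrac{7}{6} → -\tfrac{1}{6}y^{2} - \tfrac{13}{12}y - \tfrac{3}{2}
  leading term y^{2}: no divisor's leading term divides it; move -\tfrac{1}{6}y^{2} to the remainder.
  leading term y: no divisor's leading term divides it; move -\tfrac{13}{12}y to the remainder.
  leading term 1: no divisor's leading term divides it; move -\tfrac{3}{2} to the remainder.
  remainder -\tfrac{1}{6}y^{2} - \tfrac{13}{12}y - \tfrac{3}{2} ≠ 0; add h_4 = -\tfrac{1}{6}y^{2} - \tfrac{13}{12}y - \tfrac{3}{2} to the basis.

S(f_1,f_3): lcm = x. S = \tfrac{7}{9}y + \tfrac{14}{9}.
  leading term y: no divisor's leading term divides it; move \tfrac{7}{9}y to the remainder.
  leading term 1: no divisor's leading term divides it; move \tfrac{14}{9} to the remainder.
  remainder \tfrac{7}{9}y + \tfrac{14}{9} ≠ 0; add h_5 = \tfrac{7}{9}y + \tfrac{14}{9} to the basis.

The other S-polynomials (S(f_2,f_3), S(f_1,h_4), S(f_2,h_4), S(f_3,h_4), S(f_1,h_5), S(f_2,h_5), S(f_3,h_5), S(h_4,h_5)) all reduce to 0 modulo the current basis, so we have a Gröbner basis.
Inter-reduce: drop elements whose leading term is divisible by another's, tail-reduce, and make monic.
Reduced Gröbner basis: {x - 1, y + 2}.

Elimination: the polynomial y + 2 lies in the elimination ideal for y, so y ∈ {-2}. For each such y, the remaining basis elements (now univariate) give the rest of the solution.
  y = -2: the earlier basis element becomes x - 1 = 0, giving x = 1 — point (1, -2).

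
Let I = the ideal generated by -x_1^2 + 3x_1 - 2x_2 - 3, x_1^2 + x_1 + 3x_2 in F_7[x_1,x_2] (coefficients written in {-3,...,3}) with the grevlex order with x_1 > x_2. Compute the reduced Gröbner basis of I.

G = {x_2^2 + 3x_2, x_1 + 2x_2 + 1}

f_1 = -x_1^2 + 3x_1 - 2x_2 - 3, LT = x_1^2.
f_2 = x_1^2 + x_1 + 3x_2, LT = x_1^2.

S(f_1,f_2): lcm = x_1^2. S = 3x_1 - x_2 + 3.
  leading term x_1: no divisor's leading term divides it; move 3x_1 to the remainder.
  leading term x_2: no divisor's leading term divides it; move -x_2 to the remainder.
  leading term 1: no divisor's leading term divides it; move 3 to the remainder.
  remainder 3x_1 - x_2 + 3 ≠ 0; add g_3 = 3x_1 - x_2 + 3 to the basis.

S(f_1,g_3): lcm = x_1^2. S = -2x_1x_2 + 3x_1 + 2x_2 + 3.
  leading term x_1x_2: subtract (-3x_2)·g_3 from -2x_1x_2 + 3x_1 + 2x_2 + 3 → -3x_2^2 + 3x_1 - 3x_2 + 3
  leading term x_2^2: no divisor's leading term divides it; move -3x_2^2 to the remainder.
  leading term x_1: subtract (1)·g_3 from 3x_1 - 3x_2 + 3 → -2x_2
  leading term x_2: no divisor's leading term divides it; move -2x_2 to the remainder.
  remainder -3x_2^2 - 2x_2 ≠ 0; add g_4 = -3x_2^2 - 2x_2 to the basis.

The other S-polynomials (S(f_2,g_3), S(f_1,g_4), S(f_2,g_4), S(g_3,g_4)) all reduce to 0 modulo the current basis, so we have a Gröbner basis.
Inter-reduce: drop elements whose leading term is divisible by another's, tail-reduce, and make monic.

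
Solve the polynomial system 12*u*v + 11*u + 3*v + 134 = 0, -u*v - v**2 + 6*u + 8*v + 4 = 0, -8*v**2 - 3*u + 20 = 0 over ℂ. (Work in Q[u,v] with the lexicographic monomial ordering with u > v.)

Compute a lex Gröbner basis by Buchberger's algorithm.
f_1 = 12*u*v + 11*u + 3*v + 134, LT = u*v.
f_2 = -u*v + 6*u - v**2 + 8*v + 4, LT = u*v.
f_3 = -3*u - 8*v**2 + 20, LT = u.

S(f_1,f_2): lcm = u*v. S = 83/12*u - v**2 + 33/4*v + 91/6.
  leading term u: subtract (-83/36)·f_3 from 83/12*u - v**2 + 33/4*v + 91/6 → -175/9*v**2 + 33/4*v + 1103/18
  leading term v**2: no divisor's leading term divides it; move -175/9*v**2 to the remainder.
  leading term v: no divisor's leading term divides it; move 33/4*v to the remainder.
  leading term 1: no divisor's leading term divides it; move 1103/18 to the remainder.
  remainder -175/9*v**2 + 33/4*v + 1103/18 ≠ 0; add h_4 = -175/9*v**2 + 33/4*v + 1103/18 to the basis.

S(f_1,f_3): lcm = u*v. S = 11/12*u - 8/3*v**3 + 83/12*v + 67/6.
  leading term u: subtract (-11/36)·f_3 from 11/12*u - 8/3*v**3 + 83/12*v + 67/6 → -8/3*v**3 - 22/9*v**2 + 83/12*v + 311/18
  leading term v**3: subtract (24/175*v)·h_4 from -8/3*v**3 - 22/9*v**2 + 83/12*v + 311/18 → -5632/1575*v**2 - 1041/700*v + 311/18
  leading term v**2: subtract (5632/30625)·h_4 from -5632/1575*v**2 - 1041/700*v + 311/18 → -368031/122500*v + 368031/61250
  leading term v: no divisor's leading term divides it; move -368031/122500*v to the remainder.
  leading term 1: no divisor's leading term divides it; move 368031/61250 to the remainder.
  remainder -368031/122500*v + 368031/61250 ≠ 0; add h_5 = -368031/122500*v + 368031/61250 to the basis.

S(f_2,f_3): lcm = u*v. S = -6*u - 8/3*v**3 + v**2 - 4/3*v - 4.
  leading term u: subtract (2)·f_3 from -6*u - 8/3*v**3 + v**2 - 4/3*v - 4 → -8/3*v**3 + 17*v**2 - 4/3*v - 44
  leading term v**3: subtract (24/175*v)·h_4 from -8/3*v**3 + 17*v**2 - 4/3*v - 44 → 2777/175*v**2 - 1704/175*v - 44
  leading term v**2: subtract (-24993/30625)·h_4 from 2777/175*v**2 - 1704/175*v - 44 → -368031/122500*v + 368031/61250
  leading term v: subtract (1)·h_5 from -368031/122500*v + 368031/61250 → 0
  remainder 0.

S(f_1,h_4): lcm = u*v**2. S = 704/525*u*v + 1103/350*u + 1/4*v**2 + 67/6*v.
  leading term u*v: subtract (176/1575)·f_1 from 704/525*u*v + 1103/350*u + 1/4*v**2 + 67/6*v → 173/90*u + 1/4*v**2 + 3791/350*v - 23584/1575
  leading term u: subtract (-173/270)·f_3 from 173/90*u + 1/4*v**2 + 3791/350*v - 23584/1575 → -2633/540*v**2 + 3791/350*v - 10202/4725
  leading term v**2: subtract (2633/10500)·h_4 from -2633/540*v**2 + 3791/350*v - 10202/4725 → 122677/14000*v - 122677/7000
  leading term v: subtract (-35/12)·h_5 from 122677/14000*v - 122677/7000 → 0
  remainder 0.

S(f_2,h_4): lcm = u*v**2. S = -3903/700*u*v + 1103/350*u + v**3 - 8*v**2 - 4*v.
  leading term u*v: subtract (-1301/2800)·f_1 from -3903/700*u*v + 1103/350*u + v**3 - 8*v**2 - 4*v → 661/80*u + v**3 - 8*v**2 - 7297/2800*v + 87167/1400
  leading term u: subtract (-661/240)·f_3 from 661/80*u + v**3 - 8*v**2 - 7297/2800*v + 87167/1400 → v**3 - 901/30*v**2 - 7297/2800*v + 492851/4200
  leading term v**3: subtract (-9/175*v)·h_4 from v**3 - 901/30*v**2 - 7297/2800*v + 492851/4200 → -62179/2100*v**2 + 1527/2800*v + 492851/4200
  leading term v**2: subtract (186537/122500)·h_4 from -62179/2100*v**2 + 1527/2800*v + 492851/4200 → -368031/30625*v + 736062/30625
  leading term v: subtract (4)·h_5 from -368031/30625*v + 736062/30625 → 0
  remainder 0.

S(f_3,h_4): leading monomials are coprime, so the S-polynomial reduces to 0 (Buchberger's first criterion).
S(f_1,h_5): lcm = u*v. S = 35/12*u + 1/4*v + 67/6.
  leading term u: subtract (-35/36)·f_3 from 35/12*u + 1/4*v + 67/6 → -70/9*v**2 + 1/4*v + 551/18
  leading term v**2: subtract (2/5)·h_4 from -70/9*v**2 + 1/4*v + 551/18 → -61/20*v + 61/10
  leading term v: subtract (373625/368031)·h_5 from -61/20*v + 61/10 → 0
  remainder 0.

S(f_2,h_5): lcm = u*v. S = -4*u + v**2 - 8*v - 4.
  leading term u: subtract (4/3)·f_3 from -4*u + v**2 - 8*v - 4 → 35/3*v**2 - 8*v - 92/3
  leading term v**2: subtract (-3/5)·h_4 from 35/3*v**2 - 8*v - 92/3 → -61/20*v + 61/10
  leading term v: subtract (373625/368031)·h_5 from -61/20*v + 61/10 → 0
  remainder 0.

S(f_3,h_5): leading monomials are coprime, so the S-polynomial reduces to 0 (Buchberger's first criterion).
S(h_4,h_5): lcm = v**2. S = 1103/700*v - 1103/350.
  leading term v: subtract (-193025/368031)·h_5 from 1103/700*v - 1103/350 → 0
  remainder 0.

Every S-polynomial of the final basis reduces to 0, so we have a Gröbner basis.
Inter-reduce: drop elements whose leading term is divisible by another's, tail-reduce, and make monic.
Reduced Gröbner basis: {u + 4, v - 2}.

A lex Gröbner basis eliminates variables successively. Here v - 2 depends only on v, with roots {2}; lifting each root through the earlier basis elements recovers the full solutions.
  v = 2: the earlier basis element becomes u + 4 = 0, giving u = -4 — point (-4, 2).
Check: every point annihilates each of the original generators.

{(-4, 2)}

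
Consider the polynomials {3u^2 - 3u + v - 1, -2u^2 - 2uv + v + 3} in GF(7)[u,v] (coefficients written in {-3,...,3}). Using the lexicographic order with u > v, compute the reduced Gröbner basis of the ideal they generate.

The reduced Gröbner basis is the canonical form of the ideal for this ordering.

f_1 = 3u^2 - 3u + v - 1, LT = u^2.
f_2 = -2u^2 - 2uv + v + 3, LT = u^2.

S(f_1,f_2): lcm = u^2. S = -uv - u + 2v.
  leading term uv: no divisor's leading term divides it; move -uv to the remainder.
  leading term u: no divisor's leading term divides it; move -u to the remainder.
  leading term v: no divisor's leading term divides it; move 2v to the remainder.
  remainder -uv - u + 2v ≠ 0; add g_3 = -uv - u + 2v to the basis.

S(f_1,g_3): lcm = u^2v. S = -u^2 + uv - 2v^2 + 2v.
  leading term u^2: subtract (2)·f_1 from -u^2 + uv - 2v^2 + 2v → uv - u - 2v^2 + 2
  leading term uv: subtract (-1)·g_3 from uv - u - 2v^2 + 2 → -2u - 2v^2 + 2v + 2
  leading term u: no divisor's leading term divides it; move -2u to the remainder.
  leading term v^2: no divisor's leading term divides it; move -2v^2 to the remainder.
  leading term v: no divisor's leading term divides it; move 2v to the remainder.
  leading term 1: no divisor's leading term divides it; move 2 to the remainder.
  remainder -2u - 2v^2 + 2v + 2 ≠ 0; add g_4 = -2u - 2v^2 + 2v + 2 to the basis.

S(g_3,g_4): lcm = uv. S = u - v^3 + v^2 - v.
  leading term u: subtract (3)·g_4 from u - v^3 + v^2 - v → -v^3 + 1
  leading term v^3: no divisor's leading term divides it; move -v^3 to the remainder.
  leading term 1: no divisor's leading term divides it; move 1 to the remainder.
  remainder -v^3 + 1 ≠ 0; add g_5 = -v^3 + 1 to the basis.

The other S-polynomials (S(f_2,g_3), S(f_1,g_4), S(f_2,g_4), S(f_1,g_5), S(f_2,g_5), S(g_3,g_5), S(g_4,g_5)) all reduce to 0 modulo the current basis, so we have a Gröbner basis.
Inter-reduce: drop elements whose leading term is divisible by another's, tail-reduce, and make monic.

G = {u + v^2 - v - 1, v^3 - 1}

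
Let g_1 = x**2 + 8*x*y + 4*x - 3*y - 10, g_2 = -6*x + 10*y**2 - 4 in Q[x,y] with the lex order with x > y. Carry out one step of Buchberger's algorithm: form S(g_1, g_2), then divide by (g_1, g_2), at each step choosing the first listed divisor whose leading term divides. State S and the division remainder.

lcm(LM(g_1), LM(g_2)) = x**2.
S = (lcm/LT(g_1))·g_1 − (lcm/LT(g_2))·g_2 = 5/3*x*y**2 + 8*x*y + 10/3*x - 3*y - 10.
Reduce S modulo (g_1, g_2) in that order:
  leading term x*y**2: subtract (-5/18*y**2)·g_2 from 5/3*x*y**2 + 8*x*y + 10/3*x - 3*y - 10 → 8*x*y + 10/3*x + 25/9*y**4 - 10/9*y**2 - 3*y - 10
  leading term x*y: subtract (-4/3*y)·g_2 from 8*x*y + 10/3*x + 25/9*y**4 - 10/9*y**2 - 3*y - 10 → 10/3*x + 25/9*y**4 + 40/3*y**3 - 10/9*y**2 - 25/3*y - 10
  leading term x: subtract (-5/9)·g_2 from 10/3*x + 25/9*y**4 + 40/3*y**3 - 10/9*y**2 - 25/3*y - 10 → 25/9*y**4 + 40/3*y**3 + 40/9*y**2 - 25/3*y - 110/9
  leading term y**4: no divisor's leading term divides it; move 25/9*y**4 to the remainder.
  leading term y**3: no divisor's leading term divides it; move 40/3*y**3 to the remainder.
  leading term y**2: no divisor's leading term divides it; move 40/9*y**2 to the remainder.
  leading term y: no divisor's leading term divides it; move -25/3*y to the remainder.
  leading term 1: no divisor's leading term divides it; move -110/9 to the remainder.
The remainder 25/9*y**4 + 40/3*y**3 + 40/9*y**2 - 25/3*y - 110/9 is nonzero, so it would be added as the next basis element.
An S-polynomial is built so that the two leading terms cancel; whether anything survives reduction is exactly the Gröbner-basis criterion.

S(g_1, g_2) = 5/3*x*y**2 + 8*x*y + 10/3*x - 3*y - 10; remainder on division = 25/9*y**4 + 40/3*y**3 + 40/9*y**2 - 25/3*y - 110/9.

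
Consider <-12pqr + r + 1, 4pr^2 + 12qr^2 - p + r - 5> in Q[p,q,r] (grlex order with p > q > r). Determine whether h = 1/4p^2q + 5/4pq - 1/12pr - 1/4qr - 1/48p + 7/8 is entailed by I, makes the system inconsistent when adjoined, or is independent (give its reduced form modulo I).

First compute the reduced Gröbner basis of I by Buchberger's algorithm.
f_1 = -12pqr + r + 1, LT = pqr.
f_2 = 4pr^2 + 12qr^2 - p + r - 5, LT = pr^2.

S(f_1,f_2): lcm = pqr^2. S = -3q^2r^2 + 1/4pq - 1/4qr - 1/12r^2 + 5/4q - 1/12r.
  leading term q^2r^2: no divisor's leading term divides it; move -3q^2r^2 to the remainder.
  leading term pq: no divisor's leading term divides it; move 1/4pq to the remainder.
  leading term qr: no divisor's leading term divides it; move -1/4qr to the remainder.
  leading term r^2: no divisor's leading term divides it; move -1/12r^2 to the remainder.
  leading term q: no divisor's leading term divides it; move 5/4q to the remainder.
  leading term r: no divisor's leading term divides it; move -1/12r to the remainder.
  remainder -3q^2r^2 + 1/4pq - 1/4qr - 1/12r^2 + 5/4q - 1/12r ≠ 0; add k_3 = -3q^2r^2 + 1/4pq - 1/4qr - 1/12r^2 + 5/4q - 1/12r to the basis.

S(f_1,k_3): lcm = pq^2r^2. S = 1/12p^2q - 1/12pqr - 1/36pr^2 - 1/12qr^2 + 5/12pq - 1/36pr - 1/12qr.
  leading term p^2q: no divisor's leading term divides it; move 1/12p^2q to the remainder.
  leading term pqr: subtract (1/144)·f_1 from -1/12pqr - 1/36pr^2 - 1/12qr^2 + 5/12pq - 1/36pr - 1/12qr → -1/36pr^2 - 1/12qr^2 + 5/12pq - 1/36pr - 1/12qr - 1/144r - 1/144
  leading term pr^2: subtract (-1/144)·f_2 from -1/36pr^2 - 1/12qr^2 + 5/12pq - 1/36pr - 1/12qr - 1/144r - 1/144 → 5/12pq - 1/36pr - 1/12qr - 1/144p - 1/24
  leading term pq: no divisor's leading term divides it; move 5/12pq to the remainder.
  leading term pr: no divisor's leading term divides it; move -1/36pr to the remainder.
  leading term qr: no divisor's leading term divides it; move -1/12qr to the remainder.
  leading term p: no divisor's leading term divides it; move -1/144p to the remainder.
  leading term 1: no divisor's leading term divides it; move -1/24 to the remainder.
  remainder 1/12p^2q + 5/12pq - 1/36pr - 1/12qr - 1/144p - 1/24 ≠ 0; add k_4 = 1/12p^2q + 5/12pq - 1/36pr - 1/12qr - 1/144p - 1/24 to the basis.

The other S-polynomials (S(f_2,k_3), S(f_1,k_4), S(f_2,k_4), S(k_3,k_4)) all reduce to 0 modulo the current basis, so we have a Gröbner basis.
Inter-reduce: drop elements whose leading term is divisible by another's, tail-reduce, and make monic.
Reduced Gröbner basis: {q^2r^2 - 1/12pq + 1/12qr + 1/36r^2 - 5/12q + 1/36r, p^2q + 5pq - 1/3pr - qr - 1/12p - 1/2, pqr - 1/12r - 1/12, pr^2 + 3qr^2 - 1/4p + 1/4r - 5/4}.
Label its elements g_1 = q^2r^2 - 1/12pq + 1/12qr + 1/36r^2 - 5/12q + 1/36r, g_2 = p^2q + 5pq - 1/3pr - qr - 1/12p - 1/2, g_3 = pqr - 1/12r - 1/12, g_4 = pr^2 + 3qr^2 - 1/4p + 1/4r - 5/4.

Reduce h = 1/4p^2q + 5/4pq - 1/12pr - 1/4qr - 1/48p + 7/8 modulo G:
  leading term p^2q: subtract (1/4)·g_2 from 1/4p^2q + 5/4pq - 1/12pr - 1/4qr - 1/48p + 7/8 → 1
  leading term 1: no divisor's leading term divides it; move 1 to the remainder.
  normal form = 1.
The normal form is nonzero, so h ∉ I. Since h minus its normal form lies in I, I + (h) = I + (n) where n = 1; decide whether this ideal is the whole ring.
Here n = 1 is a nonzero constant, hence a unit: 1 ∈ I + (h), the Gröbner basis of I + (h) is {1}, and the enlarged system has no common solution — adjoining h is inconsistent.

Adjoining 1/4p^2q + 5/4pq - 1/12pr - 1/4qr - 1/48p + 7/8 makes the ideal the whole ring: the system is inconsistent.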